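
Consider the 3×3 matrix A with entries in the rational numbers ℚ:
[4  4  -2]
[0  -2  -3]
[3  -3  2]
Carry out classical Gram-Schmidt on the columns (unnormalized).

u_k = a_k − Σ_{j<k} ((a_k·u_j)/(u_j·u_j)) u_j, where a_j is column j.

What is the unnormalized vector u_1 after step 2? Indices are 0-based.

Step 1: u_0 = a_0 = (4, 0, 3).
Step 2: u_1 = a_1 − (7/25)·u_0 = (72/25, -2, -96/25).

u_1 = (72/25, -2, -96/25)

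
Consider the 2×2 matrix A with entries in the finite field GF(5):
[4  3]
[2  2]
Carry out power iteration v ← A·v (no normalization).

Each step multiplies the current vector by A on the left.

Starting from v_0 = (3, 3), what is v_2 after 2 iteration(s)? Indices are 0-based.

v_0 = (3, 3).
v_1 = A·v_0 = (1, 2).
v_2 = A·v_1 = (0, 1).

v_2 = (0, 1)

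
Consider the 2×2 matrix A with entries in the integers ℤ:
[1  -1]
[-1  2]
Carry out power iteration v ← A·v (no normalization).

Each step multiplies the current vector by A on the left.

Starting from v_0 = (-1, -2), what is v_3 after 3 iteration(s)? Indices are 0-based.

v_3 = (11, -18)

v_0 = (-1, -2).
v_1 = A·v_0 = (1, -3).
v_2 = A·v_1 = (4, -7).
v_3 = A·v_2 = (11, -18).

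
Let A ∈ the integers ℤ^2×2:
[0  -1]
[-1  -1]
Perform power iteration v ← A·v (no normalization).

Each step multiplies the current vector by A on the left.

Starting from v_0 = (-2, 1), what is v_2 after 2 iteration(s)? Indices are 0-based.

v_2 = (-1, 0)

v_0 = (-2, 1).
v_1 = A·v_0 = (-1, 1).
v_2 = A·v_1 = (-1, 0).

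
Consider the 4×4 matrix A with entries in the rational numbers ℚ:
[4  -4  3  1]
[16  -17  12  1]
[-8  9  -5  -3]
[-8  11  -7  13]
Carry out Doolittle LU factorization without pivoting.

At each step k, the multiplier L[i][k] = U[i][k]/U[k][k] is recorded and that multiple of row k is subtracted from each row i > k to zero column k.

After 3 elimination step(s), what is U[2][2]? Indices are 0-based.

Step 1: pivot at (0,0) is 4.
  row1 ← row1 − (4)·row0  ⇒  L[1][0]=4, U row1=(0, -1, 0, -3)
  row2 ← row2 − (-2)·row0  ⇒  L[2][0]=-2, U row2=(0, 1, 1, -1)
  row3 ← row3 − (-2)·row0  ⇒  L[3][0]=-2, U row3=(0, 3, -1, 15)
Step 2: pivot at (1,1) is -1.
  row2 ← row2 − (-1)·row1  ⇒  L[2][1]=-1, U row2=(0, 0, 1, -4)
  row3 ← row3 − (-3)·row1  ⇒  L[3][1]=-3, U row3=(0, 0, -1, 6)
Step 3: pivot at (2,2) is 1.
  row3 ← row3 − (-1)·row2  ⇒  L[3][2]=-1, U row3=(0, 0, 0, 2)

U[2][2] = 1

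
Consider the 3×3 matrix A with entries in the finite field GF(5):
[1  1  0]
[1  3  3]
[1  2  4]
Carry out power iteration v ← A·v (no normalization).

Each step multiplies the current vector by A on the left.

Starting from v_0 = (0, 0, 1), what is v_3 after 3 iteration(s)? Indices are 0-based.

v_3 = (4, 2, 3)

v_0 = (0, 0, 1).
v_1 = A·v_0 = (0, 3, 4).
v_2 = A·v_1 = (3, 1, 2).
v_3 = A·v_2 = (4, 2, 3).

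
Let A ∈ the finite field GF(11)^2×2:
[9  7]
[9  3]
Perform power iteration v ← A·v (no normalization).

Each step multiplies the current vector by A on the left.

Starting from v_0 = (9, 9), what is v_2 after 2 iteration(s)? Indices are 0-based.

v_0 = (9, 9).
v_1 = A·v_0 = (1, 9).
v_2 = A·v_1 = (6, 3).

v_2 = (6, 3)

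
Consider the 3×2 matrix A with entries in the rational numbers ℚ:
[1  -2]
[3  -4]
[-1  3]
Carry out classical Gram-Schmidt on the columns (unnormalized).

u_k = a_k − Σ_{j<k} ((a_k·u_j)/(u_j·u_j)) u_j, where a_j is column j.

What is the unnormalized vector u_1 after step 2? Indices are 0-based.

u_1 = (-5/11, 7/11, 16/11)

Step 1: u_0 = a_0 = (1, 3, -1).
Step 2: u_1 = a_1 − (-17/11)·u_0 = (-5/11, 7/11, 16/11).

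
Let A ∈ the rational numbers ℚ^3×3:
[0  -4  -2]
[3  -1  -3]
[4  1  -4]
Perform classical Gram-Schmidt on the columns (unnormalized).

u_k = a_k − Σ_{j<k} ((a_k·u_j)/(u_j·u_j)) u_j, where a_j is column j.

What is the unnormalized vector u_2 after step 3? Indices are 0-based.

Step 1: u_0 = a_0 = (0, 3, 4).
Step 2: u_1 = a_1 − (1/25)·u_0 = (-4, -28/25, 21/25).
Step 3: u_2 = a_2 − (-1)·u_0 − (200/449)·u_1 = (-98/449, 224/449, -168/449).

u_2 = (-98/449, 224/449, -168/449)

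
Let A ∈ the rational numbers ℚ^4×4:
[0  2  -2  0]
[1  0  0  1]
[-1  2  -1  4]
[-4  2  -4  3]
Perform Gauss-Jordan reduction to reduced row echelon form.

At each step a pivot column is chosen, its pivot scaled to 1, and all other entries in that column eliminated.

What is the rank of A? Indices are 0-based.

step 1: exchange rows 0,1
step 1: normalize row 0 (÷1) = (1, 0, 0, 1)
  row 2: subtract -1×row0 = (0, 2, -1, 5)
  row 3: subtract -4×row0 = (0, 2, -4, 7)
step 2: normalize row 1 (÷2) = (0, 1, -1, 0)
  row 2: subtract 2×row1 = (0, 0, 1, 5)
  row 3: subtract 2×row1 = (0, 0, -2, 7)
step 3: normalize row 2 (÷1) = (0, 0, 1, 5)
  row 1: subtract -1×row2 = (0, 1, 0, 5)
  row 3: subtract -2×row2 = (0, 0, 0, 17)
step 4: normalize row 3 (÷17) = (0, 0, 0, 1)
  row 0: subtract 1×row3 = (1, 0, 0, 0)
  row 1: subtract 5×row3 = (0, 1, 0, 0)
  row 2: subtract 5×row3 = (0, 0, 1, 0)

rank = 4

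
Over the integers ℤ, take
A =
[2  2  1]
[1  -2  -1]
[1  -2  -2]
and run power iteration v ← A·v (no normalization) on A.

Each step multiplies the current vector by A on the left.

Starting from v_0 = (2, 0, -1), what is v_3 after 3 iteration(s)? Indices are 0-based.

v_3 = (7, 41, 52)

v_0 = (2, 0, -1).
v_1 = A·v_0 = (3, 3, 4).
v_2 = A·v_1 = (16, -7, -11).
v_3 = A·v_2 = (7, 41, 52).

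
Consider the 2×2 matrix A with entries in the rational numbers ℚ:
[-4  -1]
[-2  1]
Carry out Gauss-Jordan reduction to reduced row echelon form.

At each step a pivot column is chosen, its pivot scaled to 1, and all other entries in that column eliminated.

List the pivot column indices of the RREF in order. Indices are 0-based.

pivot(0,0)=-4: scale R0 → (1, 1/4)
  clear (1,0): R1 −= (-2)R0 → (0, 3/2)
pivot(1,1)=3/2: scale R1 → (0, 1)
  clear (0,1): R0 −= (1/4)R1 → (1, 0)

pivot columns: 0, 1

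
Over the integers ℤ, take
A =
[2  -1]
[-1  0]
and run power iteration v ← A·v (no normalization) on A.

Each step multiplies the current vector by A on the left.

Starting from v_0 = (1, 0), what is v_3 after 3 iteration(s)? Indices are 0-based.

v_3 = (12, -5)

v_0 = (1, 0).
v_1 = A·v_0 = (2, -1).
v_2 = A·v_1 = (5, -2).
v_3 = A·v_2 = (12, -5).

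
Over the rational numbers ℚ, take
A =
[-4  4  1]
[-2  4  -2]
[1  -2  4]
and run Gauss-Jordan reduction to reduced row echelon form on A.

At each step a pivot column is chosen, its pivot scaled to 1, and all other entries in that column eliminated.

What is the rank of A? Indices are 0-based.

rank = 3

[1] R0 /= -4  ⇒  (1, -1, -1/4)
     R1 -= -2·R0  ⇒  (0, 2, -5/2)
     R2 -= 1·R0  ⇒  (0, -1, 17/4)
[2] R1 /= 2  ⇒  (0, 1, -5/4)
     R0 -= -1·R1  ⇒  (1, 0, -3/2)
     R2 -= -1·R1  ⇒  (0, 0, 3)
[3] R2 /= 3  ⇒  (0, 0, 1)
     R0 -= -3/2·R2  ⇒  (1, 0, 0)
     R1 -= -5/4·R2  ⇒  (0, 1, 0)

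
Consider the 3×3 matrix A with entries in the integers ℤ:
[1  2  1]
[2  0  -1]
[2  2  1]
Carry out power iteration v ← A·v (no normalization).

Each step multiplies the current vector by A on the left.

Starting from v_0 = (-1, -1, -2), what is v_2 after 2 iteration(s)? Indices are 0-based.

v_0 = (-1, -1, -2).
v_1 = A·v_0 = (-5, 0, -6).
v_2 = A·v_1 = (-11, -4, -16).

v_2 = (-11, -4, -16)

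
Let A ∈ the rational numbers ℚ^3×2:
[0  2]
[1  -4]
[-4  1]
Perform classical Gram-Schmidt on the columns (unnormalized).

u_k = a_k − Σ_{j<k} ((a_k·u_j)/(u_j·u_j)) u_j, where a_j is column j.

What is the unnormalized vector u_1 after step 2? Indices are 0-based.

u_1 = (2, -60/17, -15/17)

Step 1: u_0 = a_0 = (0, 1, -4).
Step 2: u_1 = a_1 − (-8/17)·u_0 = (2, -60/17, -15/17).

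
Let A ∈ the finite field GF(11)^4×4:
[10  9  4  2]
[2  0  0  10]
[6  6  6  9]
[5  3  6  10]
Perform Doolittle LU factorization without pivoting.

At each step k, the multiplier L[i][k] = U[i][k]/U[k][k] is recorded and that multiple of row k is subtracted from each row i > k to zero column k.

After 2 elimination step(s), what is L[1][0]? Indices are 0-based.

[col 0] pivot 10
  R1 -= 9*R0 → (0, 7, 8, 3)  (L[1][0] := 9)
  R2 -= 5*R0 → (0, 5, 8, 10)  (L[2][0] := 5)
  R3 -= 6*R0 → (0, 4, 4, 9)  (L[3][0] := 6)
[col 1] pivot 7
  R2 -= 7*R1 → (0, 0, 7, 0)  (L[2][1] := 7)
  R3 -= 10*R1 → (0, 0, 1, 1)  (L[3][1] := 10)

L[1][0] = 9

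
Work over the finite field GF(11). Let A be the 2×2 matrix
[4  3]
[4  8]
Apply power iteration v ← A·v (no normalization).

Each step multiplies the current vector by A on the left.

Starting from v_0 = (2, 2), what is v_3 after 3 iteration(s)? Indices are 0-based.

v_0 = (2, 2).
v_1 = A·v_0 = (3, 2).
v_2 = A·v_1 = (7, 6).
v_3 = A·v_2 = (2, 10).

v_3 = (2, 10)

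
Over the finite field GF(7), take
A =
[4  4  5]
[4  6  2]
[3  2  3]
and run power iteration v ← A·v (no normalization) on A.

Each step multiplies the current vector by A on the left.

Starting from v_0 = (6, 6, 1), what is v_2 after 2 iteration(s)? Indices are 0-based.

v_2 = (2, 6, 4)

v_0 = (6, 6, 1).
v_1 = A·v_0 = (4, 6, 5).
v_2 = A·v_1 = (2, 6, 4).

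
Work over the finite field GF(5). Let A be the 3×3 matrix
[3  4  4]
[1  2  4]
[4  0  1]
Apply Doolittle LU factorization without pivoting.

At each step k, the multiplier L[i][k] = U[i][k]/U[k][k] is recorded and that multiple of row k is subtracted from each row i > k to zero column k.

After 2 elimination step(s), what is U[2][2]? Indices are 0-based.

U[2][2] = 2

Step 1: pivot at (0,0) is 3.
  row1 ← row1 − (2)·row0  ⇒  L[1][0]=2, U row1=(0, 4, 1)
  row2 ← row2 − (3)·row0  ⇒  L[2][0]=3, U row2=(0, 3, 4)
Step 2: pivot at (1,1) is 4.
  row2 ← row2 − (2)·row1  ⇒  L[2][1]=2, U row2=(0, 0, 2)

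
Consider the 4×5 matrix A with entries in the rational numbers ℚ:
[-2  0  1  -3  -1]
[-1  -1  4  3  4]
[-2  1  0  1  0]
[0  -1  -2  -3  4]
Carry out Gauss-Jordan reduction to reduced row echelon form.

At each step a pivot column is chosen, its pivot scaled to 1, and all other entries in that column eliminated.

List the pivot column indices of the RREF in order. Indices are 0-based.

pivot columns: 0, 1, 2, 3

pivot(0,0)=-2: scale R0 → (1, 0, -1/2, 3/2, 1/2)
  clear (1,0): R1 −= (-1)R0 → (0, -1, 7/2, 9/2, 9/2)
  clear (2,0): R2 −= (-2)R0 → (0, 1, -1, 4, 1)
pivot(1,1)=-1: scale R1 → (0, 1, -7/2, -9/2, -9/2)
  clear (2,1): R2 −= (1)R1 → (0, 0, 5/2, 17/2, 11/2)
  clear (3,1): R3 −= (-1)R1 → (0, 0, -11/2, -15/2, -1/2)
pivot(2,2)=5/2: scale R2 → (0, 0, 1, 17/5, 11/5)
  clear (0,2): R0 −= (-1/2)R2 → (1, 0, 0, 16/5, 8/5)
  clear (1,2): R1 −= (-7/2)R2 → (0, 1, 0, 37/5, 16/5)
  clear (3,2): R3 −= (-11/2)R2 → (0, 0, 0, 56/5, 58/5)
pivot(3,3)=56/5: scale R3 → (0, 0, 0, 1, 29/28)
  clear (0,3): R0 −= (16/5)R3 → (1, 0, 0, 0, -12/7)
  clear (1,3): R1 −= (37/5)R3 → (0, 1, 0, 0, -125/28)
  clear (2,3): R2 −= (17/5)R3 → (0, 0, 1, 0, -37/28)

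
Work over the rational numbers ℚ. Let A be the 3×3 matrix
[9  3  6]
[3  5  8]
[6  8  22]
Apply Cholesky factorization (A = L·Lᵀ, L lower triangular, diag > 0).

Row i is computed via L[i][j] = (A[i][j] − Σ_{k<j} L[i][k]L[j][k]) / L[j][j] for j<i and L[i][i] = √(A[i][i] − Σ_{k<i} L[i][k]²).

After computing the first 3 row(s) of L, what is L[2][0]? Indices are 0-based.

L[2][0] = 2

Step 1: L[0][0] = √(9) = 3.
  L[1][0] = (3) / L[0][0] = 1.
Step 2: L[1][1] = √(4) = 2.
  L[2][0] = (6) / L[0][0] = 2.
  L[2][1] = (6) / L[1][1] = 3.
Step 3: L[2][2] = √(9) = 3.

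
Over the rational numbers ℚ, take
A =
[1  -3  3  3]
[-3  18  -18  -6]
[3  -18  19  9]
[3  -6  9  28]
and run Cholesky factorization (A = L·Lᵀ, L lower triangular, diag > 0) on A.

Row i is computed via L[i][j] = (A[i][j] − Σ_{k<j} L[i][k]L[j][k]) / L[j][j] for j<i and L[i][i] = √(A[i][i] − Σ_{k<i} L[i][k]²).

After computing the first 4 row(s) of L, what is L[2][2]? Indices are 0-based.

Step 1: L[0][0] = √(1) = 1.
  L[1][0] = (-3) / L[0][0] = -3.
Step 2: L[1][1] = √(9) = 3.
  L[2][0] = (3) / L[0][0] = 3.
  L[2][1] = (-9) / L[1][1] = -3.
Step 3: L[2][2] = √(1) = 1.
  L[3][0] = (3) / L[0][0] = 3.
  L[3][1] = (3) / L[1][1] = 1.
  L[3][2] = (3) / L[2][2] = 3.
Step 4: L[3][3] = √(9) = 3.

L[2][2] = 1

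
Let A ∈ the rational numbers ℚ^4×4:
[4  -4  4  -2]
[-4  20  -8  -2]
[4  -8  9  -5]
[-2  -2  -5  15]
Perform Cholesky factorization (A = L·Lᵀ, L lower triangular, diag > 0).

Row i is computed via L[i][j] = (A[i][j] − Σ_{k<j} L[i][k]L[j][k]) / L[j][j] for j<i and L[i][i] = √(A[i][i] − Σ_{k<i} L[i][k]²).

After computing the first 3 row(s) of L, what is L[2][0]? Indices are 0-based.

L[2][0] = 2

Step 1: L[0][0] = √(4) = 2.
  L[1][0] = (-4) / L[0][0] = -2.
Step 2: L[1][1] = √(16) = 4.
  L[2][0] = (4) / L[0][0] = 2.
  L[2][1] = (-4) / L[1][1] = -1.
Step 3: L[2][2] = √(4) = 2.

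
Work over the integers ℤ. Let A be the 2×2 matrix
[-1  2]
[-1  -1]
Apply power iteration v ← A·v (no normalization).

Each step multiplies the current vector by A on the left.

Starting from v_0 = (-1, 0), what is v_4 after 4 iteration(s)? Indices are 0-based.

v_4 = (7, 4)

v_0 = (-1, 0).
v_1 = A·v_0 = (1, 1).
v_2 = A·v_1 = (1, -2).
v_3 = A·v_2 = (-5, 1).
v_4 = A·v_3 = (7, 4).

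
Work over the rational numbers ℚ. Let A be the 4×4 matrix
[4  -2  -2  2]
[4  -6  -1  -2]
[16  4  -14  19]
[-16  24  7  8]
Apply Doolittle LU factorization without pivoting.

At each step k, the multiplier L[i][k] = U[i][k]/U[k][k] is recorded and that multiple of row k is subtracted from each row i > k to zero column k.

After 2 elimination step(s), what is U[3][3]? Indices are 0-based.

U[3][3] = 0

k=0: U[0][0]=4
  eliminate (1,0): mult=1, new row 1: (0, -4, 1, -4); set L[1][0]=1
  eliminate (2,0): mult=4, new row 2: (0, 12, -6, 11); set L[2][0]=4
  eliminate (3,0): mult=-4, new row 3: (0, 16, -1, 16); set L[3][0]=-4
k=1: U[1][1]=-4
  eliminate (2,1): mult=-3, new row 2: (0, 0, -3, -1); set L[2][1]=-3
  eliminate (3,1): mult=-4, new row 3: (0, 0, 3, 0); set L[3][1]=-4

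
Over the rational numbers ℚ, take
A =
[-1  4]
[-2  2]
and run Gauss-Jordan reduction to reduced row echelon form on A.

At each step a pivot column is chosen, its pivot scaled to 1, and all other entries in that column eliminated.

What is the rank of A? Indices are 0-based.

pivot(0,0)=-1: scale R0 → (1, -4)
  clear (1,0): R1 −= (-2)R0 → (0, -6)
pivot(1,1)=-6: scale R1 → (0, 1)
  clear (0,1): R0 −= (-4)R1 → (1, 0)

rank = 2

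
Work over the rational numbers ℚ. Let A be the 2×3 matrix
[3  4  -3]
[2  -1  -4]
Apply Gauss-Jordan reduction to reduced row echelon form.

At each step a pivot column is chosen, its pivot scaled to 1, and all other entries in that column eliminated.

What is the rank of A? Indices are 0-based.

rank = 2

step 1: normalize row 0 (÷3) = (1, 4/3, -1)
  row 1: subtract 2×row0 = (0, -11/3, -2)
step 2: normalize row 1 (÷-11/3) = (0, 1, 6/11)
  row 0: subtract 4/3×row1 = (1, 0, -19/11)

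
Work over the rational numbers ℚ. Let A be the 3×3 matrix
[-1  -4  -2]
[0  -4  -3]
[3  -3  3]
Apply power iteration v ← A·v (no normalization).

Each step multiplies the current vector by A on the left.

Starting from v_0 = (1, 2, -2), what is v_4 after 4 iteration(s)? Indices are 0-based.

v_4 = (467, 488, -561)

v_0 = (1, 2, -2).
v_1 = A·v_0 = (-5, -2, -9).
v_2 = A·v_1 = (31, 35, -36).
v_3 = A·v_2 = (-99, -32, -120).
v_4 = A·v_3 = (467, 488, -561).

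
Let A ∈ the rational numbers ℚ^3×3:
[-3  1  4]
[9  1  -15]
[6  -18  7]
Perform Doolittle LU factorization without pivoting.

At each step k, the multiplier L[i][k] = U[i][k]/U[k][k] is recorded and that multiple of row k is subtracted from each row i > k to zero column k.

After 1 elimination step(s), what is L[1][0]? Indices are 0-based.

L[1][0] = -3

k=0: U[0][0]=-3
  eliminate (1,0): mult=-3, new row 1: (0, 4, -3); set L[1][0]=-3
  eliminate (2,0): mult=-2, new row 2: (0, -16, 15); set L[2][0]=-2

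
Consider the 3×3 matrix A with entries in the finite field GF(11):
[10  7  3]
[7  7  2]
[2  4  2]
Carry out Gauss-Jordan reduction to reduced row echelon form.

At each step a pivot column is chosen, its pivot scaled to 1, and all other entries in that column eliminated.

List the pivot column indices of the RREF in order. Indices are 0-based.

pivot(0,0)=10: scale R0 → (1, 4, 8)
  clear (1,0): R1 −= (7)R0 → (0, 1, 1)
  clear (2,0): R2 −= (2)R0 → (0, 7, 8)
pivot(1,1)=1: scale R1 → (0, 1, 1)
  clear (0,1): R0 −= (4)R1 → (1, 0, 4)
  clear (2,1): R2 −= (7)R1 → (0, 0, 1)
pivot(2,2)=1: scale R2 → (0, 0, 1)
  clear (0,2): R0 −= (4)R2 → (1, 0, 0)
  clear (1,2): R1 −= (1)R2 → (0, 1, 0)

pivot columns: 0, 1, 2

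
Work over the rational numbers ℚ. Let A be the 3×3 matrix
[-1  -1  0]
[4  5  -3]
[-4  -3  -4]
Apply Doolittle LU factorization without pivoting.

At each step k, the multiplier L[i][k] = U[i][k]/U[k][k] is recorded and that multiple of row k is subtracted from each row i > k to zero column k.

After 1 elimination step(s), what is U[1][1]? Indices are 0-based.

Step 1: pivot at (0,0) is -1.
  row1 ← row1 − (-4)·row0  ⇒  L[1][0]=-4, U row1=(0, 1, -3)
  row2 ← row2 − (4)·row0  ⇒  L[2][0]=4, U row2=(0, 1, -4)

U[1][1] = 1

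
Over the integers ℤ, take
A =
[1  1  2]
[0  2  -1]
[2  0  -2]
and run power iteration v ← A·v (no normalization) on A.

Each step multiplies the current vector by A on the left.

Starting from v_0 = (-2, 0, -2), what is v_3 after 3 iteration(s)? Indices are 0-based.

v_0 = (-2, 0, -2).
v_1 = A·v_0 = (-6, 2, 0).
v_2 = A·v_1 = (-4, 4, -12).
v_3 = A·v_2 = (-24, 20, 16).

v_3 = (-24, 20, 16)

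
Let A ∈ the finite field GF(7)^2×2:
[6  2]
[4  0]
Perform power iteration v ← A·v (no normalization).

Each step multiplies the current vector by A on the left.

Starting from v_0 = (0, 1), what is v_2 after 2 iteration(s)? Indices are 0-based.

v_0 = (0, 1).
v_1 = A·v_0 = (2, 0).
v_2 = A·v_1 = (5, 1).

v_2 = (5, 1)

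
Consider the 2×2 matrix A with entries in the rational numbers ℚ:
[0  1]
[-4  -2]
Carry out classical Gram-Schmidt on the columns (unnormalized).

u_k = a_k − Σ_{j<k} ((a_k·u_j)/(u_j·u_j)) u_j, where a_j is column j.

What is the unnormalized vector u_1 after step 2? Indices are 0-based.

u_1 = (1, 0)

Step 1: u_0 = a_0 = (0, -4).
Step 2: u_1 = a_1 − (1/2)·u_0 = (1, 0).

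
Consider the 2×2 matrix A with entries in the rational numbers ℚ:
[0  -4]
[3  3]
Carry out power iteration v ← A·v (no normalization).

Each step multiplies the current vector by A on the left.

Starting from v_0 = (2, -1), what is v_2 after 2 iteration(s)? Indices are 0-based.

v_2 = (-12, 21)

v_0 = (2, -1).
v_1 = A·v_0 = (4, 3).
v_2 = A·v_1 = (-12, 21).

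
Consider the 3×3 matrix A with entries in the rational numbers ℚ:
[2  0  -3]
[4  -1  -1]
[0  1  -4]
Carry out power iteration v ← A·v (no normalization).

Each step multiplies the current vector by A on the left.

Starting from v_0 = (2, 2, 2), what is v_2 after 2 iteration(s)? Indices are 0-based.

v_0 = (2, 2, 2).
v_1 = A·v_0 = (-2, 4, -6).
v_2 = A·v_1 = (14, -6, 28).

v_2 = (14, -6, 28)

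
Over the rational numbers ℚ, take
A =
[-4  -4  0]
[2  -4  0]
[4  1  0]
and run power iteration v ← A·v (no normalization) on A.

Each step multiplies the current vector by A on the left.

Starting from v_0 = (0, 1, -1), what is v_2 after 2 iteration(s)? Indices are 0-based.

v_2 = (32, 8, -20)

v_0 = (0, 1, -1).
v_1 = A·v_0 = (-4, -4, 1).
v_2 = A·v_1 = (32, 8, -20).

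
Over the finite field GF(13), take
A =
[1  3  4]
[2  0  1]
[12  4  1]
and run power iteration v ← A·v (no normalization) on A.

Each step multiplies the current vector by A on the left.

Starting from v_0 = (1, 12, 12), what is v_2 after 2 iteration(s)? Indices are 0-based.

v_0 = (1, 12, 12).
v_1 = A·v_0 = (7, 1, 7).
v_2 = A·v_1 = (12, 8, 4).

v_2 = (12, 8, 4)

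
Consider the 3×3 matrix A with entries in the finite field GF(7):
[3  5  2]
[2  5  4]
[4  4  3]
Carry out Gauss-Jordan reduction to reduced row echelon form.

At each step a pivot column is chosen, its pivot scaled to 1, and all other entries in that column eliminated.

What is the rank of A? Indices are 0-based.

pivot(0,0)=3: scale R0 → (1, 4, 3)
  clear (1,0): R1 −= (2)R0 → (0, 4, 5)
  clear (2,0): R2 −= (4)R0 → (0, 2, 5)
pivot(1,1)=4: scale R1 → (0, 1, 3)
  clear (0,1): R0 −= (4)R1 → (1, 0, 5)
  clear (2,1): R2 −= (2)R1 → (0, 0, 6)
pivot(2,2)=6: scale R2 → (0, 0, 1)
  clear (0,2): R0 −= (5)R2 → (1, 0, 0)
  clear (1,2): R1 −= (3)R2 → (0, 1, 0)

rank = 3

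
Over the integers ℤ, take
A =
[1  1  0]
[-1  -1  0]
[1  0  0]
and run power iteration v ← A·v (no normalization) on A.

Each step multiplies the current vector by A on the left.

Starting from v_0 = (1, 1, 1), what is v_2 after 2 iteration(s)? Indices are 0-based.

v_0 = (1, 1, 1).
v_1 = A·v_0 = (2, -2, 1).
v_2 = A·v_1 = (0, 0, 2).

v_2 = (0, 0, 2)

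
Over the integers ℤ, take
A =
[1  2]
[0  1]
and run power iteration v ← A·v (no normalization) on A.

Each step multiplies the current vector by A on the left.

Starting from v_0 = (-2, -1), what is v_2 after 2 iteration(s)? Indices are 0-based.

v_2 = (-6, -1)

v_0 = (-2, -1).
v_1 = A·v_0 = (-4, -1).
v_2 = A·v_1 = (-6, -1).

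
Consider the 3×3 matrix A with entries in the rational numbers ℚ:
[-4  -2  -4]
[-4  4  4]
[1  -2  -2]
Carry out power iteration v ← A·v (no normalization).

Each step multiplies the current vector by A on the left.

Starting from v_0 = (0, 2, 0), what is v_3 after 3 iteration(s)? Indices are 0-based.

v_0 = (0, 2, 0).
v_1 = A·v_0 = (-4, 8, -4).
v_2 = A·v_1 = (16, 32, -12).
v_3 = A·v_2 = (-80, 16, -24).

v_3 = (-80, 16, -24)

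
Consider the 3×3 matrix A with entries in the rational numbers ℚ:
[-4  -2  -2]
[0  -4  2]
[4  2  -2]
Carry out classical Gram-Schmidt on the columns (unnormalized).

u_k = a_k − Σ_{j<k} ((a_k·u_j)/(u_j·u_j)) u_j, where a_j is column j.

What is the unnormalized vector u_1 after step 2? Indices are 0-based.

Step 1: u_0 = a_0 = (-4, 0, 4).
Step 2: u_1 = a_1 − (1/2)·u_0 = (0, -4, 0).

u_1 = (0, -4, 0)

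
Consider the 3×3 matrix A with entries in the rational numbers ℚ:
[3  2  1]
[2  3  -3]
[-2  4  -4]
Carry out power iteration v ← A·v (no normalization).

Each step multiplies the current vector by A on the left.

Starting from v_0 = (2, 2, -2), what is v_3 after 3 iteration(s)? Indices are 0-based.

v_0 = (2, 2, -2).
v_1 = A·v_0 = (8, 16, 12).
v_2 = A·v_1 = (68, 28, 0).
v_3 = A·v_2 = (260, 220, -24).

v_3 = (260, 220, -24)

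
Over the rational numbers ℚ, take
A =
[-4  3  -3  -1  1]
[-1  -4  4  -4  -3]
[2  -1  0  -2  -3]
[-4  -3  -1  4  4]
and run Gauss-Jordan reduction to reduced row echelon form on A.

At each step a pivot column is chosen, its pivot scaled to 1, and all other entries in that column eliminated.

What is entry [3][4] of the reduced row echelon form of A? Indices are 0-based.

step 1: normalize row 0 (÷-4) = (1, -3/4, 3/4, 1/4, -1/4)
  row 1: subtract -1×row0 = (0, -19/4, 19/4, -15/4, -13/4)
  row 2: subtract 2×row0 = (0, 1/2, -3/2, -5/2, -5/2)
  row 3: subtract -4×row0 = (0, -6, 2, 5, 3)
step 2: normalize row 1 (÷-19/4) = (0, 1, -1, 15/19, 13/19)
  row 0: subtract -3/4×row1 = (1, 0, 0, 16/19, 5/19)
  row 2: subtract 1/2×row1 = (0, 0, -1, -55/19, -54/19)
  row 3: subtract -6×row1 = (0, 0, -4, 185/19, 135/19)
step 3: normalize row 2 (÷-1) = (0, 0, 1, 55/19, 54/19)
  row 1: subtract -1×row2 = (0, 1, 0, 70/19, 67/19)
  row 3: subtract -4×row2 = (0, 0, 0, 405/19, 351/19)
step 4: normalize row 3 (÷405/19) = (0, 0, 0, 1, 13/15)
  row 0: subtract 16/19×row3 = (1, 0, 0, 0, -7/15)
  row 1: subtract 70/19×row3 = (0, 1, 0, 0, 1/3)
  row 2: subtract 55/19×row3 = (0, 0, 1, 0, 1/3)

M[3][4] = 13/15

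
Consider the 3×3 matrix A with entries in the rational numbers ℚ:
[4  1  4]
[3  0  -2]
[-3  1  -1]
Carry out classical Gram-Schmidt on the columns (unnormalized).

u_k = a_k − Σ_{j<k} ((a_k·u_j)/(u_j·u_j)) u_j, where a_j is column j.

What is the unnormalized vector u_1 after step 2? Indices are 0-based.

Step 1: u_0 = a_0 = (4, 3, -3).
Step 2: u_1 = a_1 − (1/34)·u_0 = (15/17, -3/34, 37/34).

u_1 = (15/17, -3/34, 37/34)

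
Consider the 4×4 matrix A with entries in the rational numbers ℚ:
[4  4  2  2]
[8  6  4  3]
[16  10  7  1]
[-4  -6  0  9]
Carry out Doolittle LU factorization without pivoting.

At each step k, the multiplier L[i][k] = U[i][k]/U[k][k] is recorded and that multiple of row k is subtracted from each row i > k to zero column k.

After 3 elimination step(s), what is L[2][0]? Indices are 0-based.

k=0: U[0][0]=4
  eliminate (1,0): mult=2, new row 1: (0, -2, 0, -1); set L[1][0]=2
  eliminate (2,0): mult=4, new row 2: (0, -6, -1, -7); set L[2][0]=4
  eliminate (3,0): mult=-1, new row 3: (0, -2, 2, 11); set L[3][0]=-1
k=1: U[1][1]=-2
  eliminate (2,1): mult=3, new row 2: (0, 0, -1, -4); set L[2][1]=3
  eliminate (3,1): mult=1, new row 3: (0, 0, 2, 12); set L[3][1]=1
k=2: U[2][2]=-1
  eliminate (3,2): mult=-2, new row 3: (0, 0, 0, 4); set L[3][2]=-2

L[2][0] = 4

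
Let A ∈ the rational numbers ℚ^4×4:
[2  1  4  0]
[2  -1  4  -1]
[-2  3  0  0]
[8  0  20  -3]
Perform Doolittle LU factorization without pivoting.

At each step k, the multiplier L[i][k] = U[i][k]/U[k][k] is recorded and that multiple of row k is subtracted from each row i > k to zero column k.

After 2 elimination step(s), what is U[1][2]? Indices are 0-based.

U[1][2] = 0

k=0: U[0][0]=2
  eliminate (1,0): mult=1, new row 1: (0, -2, 0, -1); set L[1][0]=1
  eliminate (2,0): mult=-1, new row 2: (0, 4, 4, 0); set L[2][0]=-1
  eliminate (3,0): mult=4, new row 3: (0, -4, 4, -3); set L[3][0]=4
k=1: U[1][1]=-2
  eliminate (2,1): mult=-2, new row 2: (0, 0, 4, -2); set L[2][1]=-2
  eliminate (3,1): mult=2, new row 3: (0, 0, 4, -1); set L[3][1]=2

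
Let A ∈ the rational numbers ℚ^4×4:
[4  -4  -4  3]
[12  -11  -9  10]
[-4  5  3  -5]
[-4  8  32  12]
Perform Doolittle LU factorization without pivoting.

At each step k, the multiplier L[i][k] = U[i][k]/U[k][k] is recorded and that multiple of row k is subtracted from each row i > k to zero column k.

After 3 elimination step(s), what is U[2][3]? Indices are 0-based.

U[2][3] = -3

Step 1: pivot at (0,0) is 4.
  row1 ← row1 − (3)·row0  ⇒  L[1][0]=3, U row1=(0, 1, 3, 1)
  row2 ← row2 − (-1)·row0  ⇒  L[2][0]=-1, U row2=(0, 1, -1, -2)
  row3 ← row3 − (-1)·row0  ⇒  L[3][0]=-1, U row3=(0, 4, 28, 15)
Step 2: pivot at (1,1) is 1.
  row2 ← row2 − (1)·row1  ⇒  L[2][1]=1, U row2=(0, 0, -4, -3)
  row3 ← row3 − (4)·row1  ⇒  L[3][1]=4, U row3=(0, 0, 16, 11)
Step 3: pivot at (2,2) is -4.
  row3 ← row3 − (-4)·row2  ⇒  L[3][2]=-4, U row3=(0, 0, 0, -1)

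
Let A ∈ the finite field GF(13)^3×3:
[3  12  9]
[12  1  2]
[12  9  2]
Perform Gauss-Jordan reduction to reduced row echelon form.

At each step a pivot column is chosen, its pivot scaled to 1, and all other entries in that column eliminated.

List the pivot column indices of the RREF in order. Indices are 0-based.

pivot(0,0)=3: scale R0 → (1, 4, 3)
  clear (1,0): R1 −= (12)R0 → (0, 5, 5)
  clear (2,0): R2 −= (12)R0 → (0, 0, 5)
pivot(1,1)=5: scale R1 → (0, 1, 1)
  clear (0,1): R0 −= (4)R1 → (1, 0, 12)
pivot(2,2)=5: scale R2 → (0, 0, 1)
  clear (0,2): R0 −= (12)R2 → (1, 0, 0)
  clear (1,2): R1 −= (1)R2 → (0, 1, 0)

pivot columns: 0, 1, 2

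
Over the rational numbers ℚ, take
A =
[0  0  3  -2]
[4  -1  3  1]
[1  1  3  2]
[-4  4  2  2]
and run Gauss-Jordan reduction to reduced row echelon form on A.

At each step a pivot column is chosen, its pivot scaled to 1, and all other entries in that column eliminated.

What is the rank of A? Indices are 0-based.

rank = 4

step 1: exchange rows 0,1
step 1: normalize row 0 (÷4) = (1, -1/4, 3/4, 1/4)
  row 2: subtract 1×row0 = (0, 5/4, 9/4, 7/4)
  row 3: subtract -4×row0 = (0, 3, 5, 3)
step 2: exchange rows 1,2
step 2: normalize row 1 (÷5/4) = (0, 1, 9/5, 7/5)
  row 0: subtract -1/4×row1 = (1, 0, 6/5, 3/5)
  row 3: subtract 3×row1 = (0, 0, -2/5, -6/5)
step 3: normalize row 2 (÷3) = (0, 0, 1, -2/3)
  row 0: subtract 6/5×row2 = (1, 0, 0, 7/5)
  row 1: subtract 9/5×row2 = (0, 1, 0, 13/5)
  row 3: subtract -2/5×row2 = (0, 0, 0, -22/15)
step 4: normalize row 3 (÷-22/15) = (0, 0, 0, 1)
  row 0: subtract 7/5×row3 = (1, 0, 0, 0)
  row 1: subtract 13/5×row3 = (0, 1, 0, 0)
  row 2: subtract -2/3×row3 = (0, 0, 1, 0)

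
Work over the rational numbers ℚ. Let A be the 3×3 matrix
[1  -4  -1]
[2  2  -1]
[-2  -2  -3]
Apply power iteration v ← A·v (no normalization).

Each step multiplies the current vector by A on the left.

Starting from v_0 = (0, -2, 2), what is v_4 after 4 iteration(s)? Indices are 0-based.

v_4 = (-144, 246, 98)

v_0 = (0, -2, 2).
v_1 = A·v_0 = (6, -6, -2).
v_2 = A·v_1 = (32, 2, 6).
v_3 = A·v_2 = (18, 62, -86).
v_4 = A·v_3 = (-144, 246, 98).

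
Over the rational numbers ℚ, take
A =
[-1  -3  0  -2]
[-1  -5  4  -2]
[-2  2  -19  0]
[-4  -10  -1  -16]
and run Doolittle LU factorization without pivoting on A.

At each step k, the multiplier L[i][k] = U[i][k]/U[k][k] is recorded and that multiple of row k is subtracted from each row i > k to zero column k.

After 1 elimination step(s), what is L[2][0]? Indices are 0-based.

k=0: U[0][0]=-1
  eliminate (1,0): mult=1, new row 1: (0, -2, 4, 0); set L[1][0]=1
  eliminate (2,0): mult=2, new row 2: (0, 8, -19, 4); set L[2][0]=2
  eliminate (3,0): mult=4, new row 3: (0, 2, -1, -8); set L[3][0]=4

L[2][0] = 2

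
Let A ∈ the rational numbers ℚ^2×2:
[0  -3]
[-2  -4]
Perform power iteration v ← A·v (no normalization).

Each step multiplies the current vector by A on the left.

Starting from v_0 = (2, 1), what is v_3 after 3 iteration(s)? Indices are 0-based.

v_3 = (-114, -200)

v_0 = (2, 1).
v_1 = A·v_0 = (-3, -8).
v_2 = A·v_1 = (24, 38).
v_3 = A·v_2 = (-114, -200).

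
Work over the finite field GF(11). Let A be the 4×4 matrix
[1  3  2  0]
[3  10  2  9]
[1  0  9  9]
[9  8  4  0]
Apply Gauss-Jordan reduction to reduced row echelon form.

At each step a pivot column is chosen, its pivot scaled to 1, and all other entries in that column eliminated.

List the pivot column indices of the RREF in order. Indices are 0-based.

pivot columns: 0, 1, 2, 3

step 1: normalize row 0 (÷1) = (1, 3, 2, 0)
  row 1: subtract 3×row0 = (0, 1, 7, 9)
  row 2: subtract 1×row0 = (0, 8, 7, 9)
  row 3: subtract 9×row0 = (0, 3, 8, 0)
step 2: normalize row 1 (÷1) = (0, 1, 7, 9)
  row 0: subtract 3×row1 = (1, 0, 3, 6)
  row 2: subtract 8×row1 = (0, 0, 6, 3)
  row 3: subtract 3×row1 = (0, 0, 9, 6)
step 3: normalize row 2 (÷6) = (0, 0, 1, 6)
  row 0: subtract 3×row2 = (1, 0, 0, 10)
  row 1: subtract 7×row2 = (0, 1, 0, 0)
  row 3: subtract 9×row2 = (0, 0, 0, 7)
step 4: normalize row 3 (÷7) = (0, 0, 0, 1)
  row 0: subtract 10×row3 = (1, 0, 0, 0)
  row 2: subtract 6×row3 = (0, 0, 1, 0)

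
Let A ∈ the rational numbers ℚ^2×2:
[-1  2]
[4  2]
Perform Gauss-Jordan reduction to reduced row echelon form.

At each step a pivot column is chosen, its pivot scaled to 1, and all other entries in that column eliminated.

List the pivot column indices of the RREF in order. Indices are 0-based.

pivot columns: 0, 1

pivot(0,0)=-1: scale R0 → (1, -2)
  clear (1,0): R1 −= (4)R0 → (0, 10)
pivot(1,1)=10: scale R1 → (0, 1)
  clear (0,1): R0 −= (-2)R1 → (1, 0)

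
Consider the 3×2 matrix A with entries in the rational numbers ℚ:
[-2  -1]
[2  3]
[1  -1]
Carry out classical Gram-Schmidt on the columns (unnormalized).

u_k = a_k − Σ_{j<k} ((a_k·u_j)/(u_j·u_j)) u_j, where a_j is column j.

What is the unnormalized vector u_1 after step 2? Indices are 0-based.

Step 1: u_0 = a_0 = (-2, 2, 1).
Step 2: u_1 = a_1 − (7/9)·u_0 = (5/9, 13/9, -16/9).

u_1 = (5/9, 13/9, -16/9)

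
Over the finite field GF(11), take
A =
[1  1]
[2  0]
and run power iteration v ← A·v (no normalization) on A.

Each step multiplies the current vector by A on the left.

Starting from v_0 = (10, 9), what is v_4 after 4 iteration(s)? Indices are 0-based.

v_4 = (1, 0)

v_0 = (10, 9).
v_1 = A·v_0 = (8, 9).
v_2 = A·v_1 = (6, 5).
v_3 = A·v_2 = (0, 1).
v_4 = A·v_3 = (1, 0).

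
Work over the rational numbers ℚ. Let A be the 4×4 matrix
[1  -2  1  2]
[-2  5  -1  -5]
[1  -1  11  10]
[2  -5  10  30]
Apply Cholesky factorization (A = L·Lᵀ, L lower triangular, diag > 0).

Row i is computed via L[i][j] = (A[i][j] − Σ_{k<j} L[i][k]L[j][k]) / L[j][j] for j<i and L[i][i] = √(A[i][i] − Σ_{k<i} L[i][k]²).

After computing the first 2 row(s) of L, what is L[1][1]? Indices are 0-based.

L[1][1] = 1

Step 1: L[0][0] = √(1) = 1.
  L[1][0] = (-2) / L[0][0] = -2.
Step 2: L[1][1] = √(1) = 1.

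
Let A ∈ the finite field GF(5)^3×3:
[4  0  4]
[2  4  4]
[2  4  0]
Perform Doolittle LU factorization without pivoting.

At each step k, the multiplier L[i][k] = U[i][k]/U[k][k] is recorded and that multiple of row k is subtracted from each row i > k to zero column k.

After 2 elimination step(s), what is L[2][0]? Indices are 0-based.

[col 0] pivot 4
  R1 -= 3*R0 → (0, 4, 2)  (L[1][0] := 3)
  R2 -= 3*R0 → (0, 4, 3)  (L[2][0] := 3)
[col 1] pivot 4
  R2 -= 1*R1 → (0, 0, 1)  (L[2][1] := 1)

L[2][0] = 3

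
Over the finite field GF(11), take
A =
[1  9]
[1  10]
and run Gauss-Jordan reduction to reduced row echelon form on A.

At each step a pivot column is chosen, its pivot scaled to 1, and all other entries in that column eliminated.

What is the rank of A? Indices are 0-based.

step 1: normalize row 0 (÷1) = (1, 9)
  row 1: subtract 1×row0 = (0, 1)
step 2: normalize row 1 (÷1) = (0, 1)
  row 0: subtract 9×row1 = (1, 0)

rank = 2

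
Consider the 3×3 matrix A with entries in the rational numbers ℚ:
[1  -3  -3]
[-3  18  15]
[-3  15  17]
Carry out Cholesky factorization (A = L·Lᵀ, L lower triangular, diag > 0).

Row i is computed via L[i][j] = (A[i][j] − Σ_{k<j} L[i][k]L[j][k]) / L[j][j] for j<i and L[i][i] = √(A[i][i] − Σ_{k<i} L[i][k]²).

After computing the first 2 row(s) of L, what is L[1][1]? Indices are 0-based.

Step 1: L[0][0] = √(1) = 1.
  L[1][0] = (-3) / L[0][0] = -3.
Step 2: L[1][1] = √(9) = 3.

L[1][1] = 3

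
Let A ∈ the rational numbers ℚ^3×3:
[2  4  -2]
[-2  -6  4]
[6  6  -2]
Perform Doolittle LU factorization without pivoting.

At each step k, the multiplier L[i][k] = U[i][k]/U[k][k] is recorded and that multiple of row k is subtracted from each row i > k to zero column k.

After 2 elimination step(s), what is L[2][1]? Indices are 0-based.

L[2][1] = 3

Step 1: pivot at (0,0) is 2.
  row1 ← row1 − (-1)·row0  ⇒  L[1][0]=-1, U row1=(0, -2, 2)
  row2 ← row2 − (3)·row0  ⇒  L[2][0]=3, U row2=(0, -6, 4)
Step 2: pivot at (1,1) is -2.
  row2 ← row2 − (3)·row1  ⇒  L[2][1]=3, U row2=(0, 0, -2)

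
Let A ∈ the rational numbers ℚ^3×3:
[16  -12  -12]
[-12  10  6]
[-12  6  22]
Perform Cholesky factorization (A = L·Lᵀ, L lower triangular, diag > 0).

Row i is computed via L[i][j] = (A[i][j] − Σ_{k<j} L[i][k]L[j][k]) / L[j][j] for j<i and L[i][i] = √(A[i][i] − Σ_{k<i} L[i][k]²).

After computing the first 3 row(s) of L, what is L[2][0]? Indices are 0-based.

Step 1: L[0][0] = √(16) = 4.
  L[1][0] = (-12) / L[0][0] = -3.
Step 2: L[1][1] = √(1) = 1.
  L[2][0] = (-12) / L[0][0] = -3.
  L[2][1] = (-3) / L[1][1] = -3.
Step 3: L[2][2] = √(4) = 2.

L[2][0] = -3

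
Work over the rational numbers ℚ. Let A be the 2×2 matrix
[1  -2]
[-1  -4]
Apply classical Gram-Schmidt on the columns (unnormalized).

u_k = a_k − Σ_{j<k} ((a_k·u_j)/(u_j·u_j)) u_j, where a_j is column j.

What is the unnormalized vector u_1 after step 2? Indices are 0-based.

Step 1: u_0 = a_0 = (1, -1).
Step 2: u_1 = a_1 − (1)·u_0 = (-3, -3).

u_1 = (-3, -3)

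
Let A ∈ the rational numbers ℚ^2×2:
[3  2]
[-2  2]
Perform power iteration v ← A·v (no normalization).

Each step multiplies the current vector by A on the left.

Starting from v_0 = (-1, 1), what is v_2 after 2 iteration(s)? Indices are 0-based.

v_0 = (-1, 1).
v_1 = A·v_0 = (-1, 4).
v_2 = A·v_1 = (5, 10).

v_2 = (5, 10)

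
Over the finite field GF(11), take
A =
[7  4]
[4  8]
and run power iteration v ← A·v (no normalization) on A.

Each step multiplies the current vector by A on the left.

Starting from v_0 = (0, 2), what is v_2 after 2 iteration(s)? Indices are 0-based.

v_2 = (10, 6)

v_0 = (0, 2).
v_1 = A·v_0 = (8, 5).
v_2 = A·v_1 = (10, 6).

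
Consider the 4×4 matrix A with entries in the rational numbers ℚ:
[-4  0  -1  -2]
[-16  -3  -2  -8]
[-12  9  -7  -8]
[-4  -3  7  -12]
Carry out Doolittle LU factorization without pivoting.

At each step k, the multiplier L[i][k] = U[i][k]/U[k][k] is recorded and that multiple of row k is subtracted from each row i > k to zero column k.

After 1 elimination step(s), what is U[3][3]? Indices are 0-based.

Step 1: pivot at (0,0) is -4.
  row1 ← row1 − (4)·row0  ⇒  L[1][0]=4, U row1=(0, -3, 2, 0)
  row2 ← row2 − (3)·row0  ⇒  L[2][0]=3, U row2=(0, 9, -4, -2)
  row3 ← row3 − (1)·row0  ⇒  L[3][0]=1, U row3=(0, -3, 8, -10)

U[3][3] = -10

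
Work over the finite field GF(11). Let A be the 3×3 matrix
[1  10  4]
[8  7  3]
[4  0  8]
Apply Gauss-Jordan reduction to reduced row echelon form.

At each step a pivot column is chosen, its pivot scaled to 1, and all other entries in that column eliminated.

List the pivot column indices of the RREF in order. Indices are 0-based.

pivot(0,0)=1: scale R0 → (1, 10, 4)
  clear (1,0): R1 −= (8)R0 → (0, 4, 4)
  clear (2,0): R2 −= (4)R0 → (0, 4, 3)
pivot(1,1)=4: scale R1 → (0, 1, 1)
  clear (0,1): R0 −= (10)R1 → (1, 0, 5)
  clear (2,1): R2 −= (4)R1 → (0, 0, 10)
pivot(2,2)=10: scale R2 → (0, 0, 1)
  clear (0,2): R0 −= (5)R2 → (1, 0, 0)
  clear (1,2): R1 −= (1)R2 → (0, 1, 0)

pivot columns: 0, 1, 2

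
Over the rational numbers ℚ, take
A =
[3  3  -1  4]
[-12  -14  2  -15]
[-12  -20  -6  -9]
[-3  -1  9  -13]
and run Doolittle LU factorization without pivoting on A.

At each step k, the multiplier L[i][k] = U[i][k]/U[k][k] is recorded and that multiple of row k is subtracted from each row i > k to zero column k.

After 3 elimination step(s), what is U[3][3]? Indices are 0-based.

k=0: U[0][0]=3
  eliminate (1,0): mult=-4, new row 1: (0, -2, -2, 1); set L[1][0]=-4
  eliminate (2,0): mult=-4, new row 2: (0, -8, -10, 7); set L[2][0]=-4
  eliminate (3,0): mult=-1, new row 3: (0, 2, 8, -9); set L[3][0]=-1
k=1: U[1][1]=-2
  eliminate (2,1): mult=4, new row 2: (0, 0, -2, 3); set L[2][1]=4
  eliminate (3,1): mult=-1, new row 3: (0, 0, 6, -8); set L[3][1]=-1
k=2: U[2][2]=-2
  eliminate (3,2): mult=-3, new row 3: (0, 0, 0, 1); set L[3][2]=-3

U[3][3] = 1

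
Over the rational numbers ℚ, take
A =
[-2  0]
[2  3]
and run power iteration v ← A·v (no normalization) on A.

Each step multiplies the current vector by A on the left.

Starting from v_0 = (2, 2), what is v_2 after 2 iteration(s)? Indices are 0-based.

v_2 = (8, 22)

v_0 = (2, 2).
v_1 = A·v_0 = (-4, 10).
v_2 = A·v_1 = (8, 22).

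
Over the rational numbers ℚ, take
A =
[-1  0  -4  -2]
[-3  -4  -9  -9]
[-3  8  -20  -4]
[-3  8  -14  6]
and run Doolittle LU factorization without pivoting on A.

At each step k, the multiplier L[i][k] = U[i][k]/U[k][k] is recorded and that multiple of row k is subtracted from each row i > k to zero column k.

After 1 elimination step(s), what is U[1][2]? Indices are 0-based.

k=0: U[0][0]=-1
  eliminate (1,0): mult=3, new row 1: (0, -4, 3, -3); set L[1][0]=3
  eliminate (2,0): mult=3, new row 2: (0, 8, -8, 2); set L[2][0]=3
  eliminate (3,0): mult=3, new row 3: (0, 8, -2, 12); set L[3][0]=3

U[1][2] = 3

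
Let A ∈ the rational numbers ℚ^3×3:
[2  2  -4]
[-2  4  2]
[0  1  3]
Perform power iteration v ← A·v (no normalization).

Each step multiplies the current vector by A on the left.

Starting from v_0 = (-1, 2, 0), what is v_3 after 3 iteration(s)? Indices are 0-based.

v_3 = (48, 160, 88)

v_0 = (-1, 2, 0).
v_1 = A·v_0 = (2, 10, 2).
v_2 = A·v_1 = (16, 40, 16).
v_3 = A·v_2 = (48, 160, 88).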